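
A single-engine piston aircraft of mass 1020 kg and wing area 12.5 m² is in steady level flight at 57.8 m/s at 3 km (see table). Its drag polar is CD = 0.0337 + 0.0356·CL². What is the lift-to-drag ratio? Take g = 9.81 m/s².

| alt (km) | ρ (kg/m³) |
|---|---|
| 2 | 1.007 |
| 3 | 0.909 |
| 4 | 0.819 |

L/D = 12.1

At 3 km, from the table: ρ = 0.909 kg/m³.
In steady level flight, lift balances weight: W = mg = 1020 × 9.81 = 10006 N.
Dynamic pressure q = 0.5 × 0.909 × 57.8² = 1518 Pa.
CL = 2W/(ρv²S) = 2×10006/(0.909×57.8²×12.5) = 0.5272.
CD = 0.0337 + 0.0356 × 0.5272² = 0.04359.
L/D = CL/CD = 0.5272 / 0.04359 = 12.1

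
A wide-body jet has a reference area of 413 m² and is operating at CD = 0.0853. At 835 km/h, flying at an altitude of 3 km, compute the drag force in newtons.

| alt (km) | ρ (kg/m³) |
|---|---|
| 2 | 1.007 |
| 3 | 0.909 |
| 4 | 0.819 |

D = 8.61×10^5 N

At 3 km, from the table: ρ = 0.909 kg/m³.
Convert speed: v = 835 km/h ÷ 3.6 = 231.9 m/s.
D = ½ρv²S·CD = ½ × 0.909 × 231.9² × 413 × 0.0853 = 8.61×10^5 N ≈ 861 kN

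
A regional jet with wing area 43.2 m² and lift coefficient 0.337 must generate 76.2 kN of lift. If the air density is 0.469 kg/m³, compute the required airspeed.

L = ½ρv²S·CL ⇒ v = √(2L/(ρ·S·CL))
v = √(2 × 76200 / (0.469 × 43.2 × 0.337)) = √22320 = 149 m/s

v = 149 m/s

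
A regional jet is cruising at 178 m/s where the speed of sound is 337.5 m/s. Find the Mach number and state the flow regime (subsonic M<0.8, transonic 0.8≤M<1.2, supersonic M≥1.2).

M = 0.527 (subsonic)

M = v/a = 178 / 337.5 = 0.527
M = 0.527 → subsonic.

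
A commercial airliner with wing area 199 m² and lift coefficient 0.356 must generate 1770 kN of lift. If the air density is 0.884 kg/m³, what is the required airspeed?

v = 238 m/s

L = ½ρv²S·CL ⇒ v = √(2L/(ρ·S·CL))
v = √(2 × 1.77×10^6 / (0.884 × 199 × 0.356)) = √56530 = 238 m/s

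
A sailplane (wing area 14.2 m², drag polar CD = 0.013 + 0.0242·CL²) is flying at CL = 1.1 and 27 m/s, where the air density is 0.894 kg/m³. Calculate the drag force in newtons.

D = 196 N

CD = 0.013 + 0.0242 × 1.1² = 0.04228
D = ½ρv²S·CD = ½ × 0.894 × 27² × 14.2 × 0.04228 = 196 N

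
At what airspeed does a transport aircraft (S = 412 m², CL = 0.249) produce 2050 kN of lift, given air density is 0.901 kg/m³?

L = ½ρv²S·CL ⇒ v = √(2L/(ρ·S·CL))
v = √(2 × 2.05×10^6 / (0.901 × 412 × 0.249)) = √44360 = 211 m/s

v = 211 m/s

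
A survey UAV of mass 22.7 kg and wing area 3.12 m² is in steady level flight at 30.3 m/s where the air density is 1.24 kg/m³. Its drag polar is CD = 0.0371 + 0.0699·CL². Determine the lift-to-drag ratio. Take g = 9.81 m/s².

L/D = 3.28

Weight W = mg = 22.7 × 9.81 = 222.69 N; in level flight L = W.
Dynamic pressure q = 0.5 × 1.24 × 30.3² = 569.2 Pa.
CL = 2W/(ρv²S) = 2×222.69/(1.24×30.3²×3.12) = 0.1254.
CD = 0.0371 + 0.0699 × 0.1254² = 0.0382.
L/D = CL/CD = 0.1254 / 0.0382 = 3.28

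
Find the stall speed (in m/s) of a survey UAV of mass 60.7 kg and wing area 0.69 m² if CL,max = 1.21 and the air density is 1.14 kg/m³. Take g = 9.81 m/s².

At stall, lift equals weight: L = W = m·g = 60.7 × 9.81 = 595.5 N.
From L = ½ρV²S·CL,max = W: V_stall = √(2W/(ρSCL,max)) = √(2·595.5/(1.14·0.69·1.21))
V_stall = √1251 = 35.4 m/s

V_stall = 35.4 m/s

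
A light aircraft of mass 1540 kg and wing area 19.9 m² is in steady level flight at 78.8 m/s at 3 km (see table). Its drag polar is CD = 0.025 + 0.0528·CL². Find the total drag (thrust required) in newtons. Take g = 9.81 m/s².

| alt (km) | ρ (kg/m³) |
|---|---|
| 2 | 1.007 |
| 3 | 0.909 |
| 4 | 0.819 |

D = 1620 N

At 3 km, from the table: ρ = 0.909 kg/m³.
Level flight ⇒ L = W = m·g = 1540 × 9.81 = 15107 N.
Dynamic pressure q = 0.5 × 0.909 × 78.8² = 2822 Pa.
CL = 2W/(ρv²S) = 2×15107/(0.909×78.8²×19.9) = 0.269.
CD = 0.025 + 0.0528 × 0.269² = 0.02882.
D = q·S·CD = 2822 × 19.9 × 0.02882 = 1619 N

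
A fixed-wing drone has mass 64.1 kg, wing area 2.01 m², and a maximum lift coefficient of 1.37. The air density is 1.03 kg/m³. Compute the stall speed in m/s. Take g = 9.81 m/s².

At stall, lift equals weight: L = W = m·g = 64.1 × 9.81 = 628.8 N.
V_stall = √(2W/(ρ·S·CL,max)) = √(2 × 628.8 / (1.03 × 2.01 × 1.37))
V_stall = √443.4 = 21.1 m/s

V_stall = 21.1 m/s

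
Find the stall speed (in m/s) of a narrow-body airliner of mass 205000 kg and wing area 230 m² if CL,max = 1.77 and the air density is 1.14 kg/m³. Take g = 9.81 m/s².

Weight W = mg = 205000 × 9.81 = 2.011×10^6 N.
V_stall = √(2W/(ρ·S·CL,max)) = √(2 × 2.011×10^6 / (1.14 × 230 × 1.77))
V_stall = √8667 = 93.1 m/s

V_stall = 93.1 m/s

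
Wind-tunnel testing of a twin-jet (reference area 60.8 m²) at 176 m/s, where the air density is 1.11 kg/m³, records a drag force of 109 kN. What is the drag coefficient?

From D = ½ρv²S·CD, rearranging gives CD = 2D/(ρv²S).
CD = 2 × 1.09×10^5 / (1.11 × 176² × 60.8) = 0.104

CD = 0.104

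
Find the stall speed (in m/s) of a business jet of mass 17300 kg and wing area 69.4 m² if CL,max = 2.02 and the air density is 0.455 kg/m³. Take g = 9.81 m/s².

Weight W = mg = 17300 × 9.81 = 1.697×10^5 N.
V_stall = √(2W/(ρ·S·CL,max)) = √(2 × 1.697×10^5 / (0.455 × 69.4 × 2.02))
V_stall = √5321 = 72.9 m/s

V_stall = 72.9 m/s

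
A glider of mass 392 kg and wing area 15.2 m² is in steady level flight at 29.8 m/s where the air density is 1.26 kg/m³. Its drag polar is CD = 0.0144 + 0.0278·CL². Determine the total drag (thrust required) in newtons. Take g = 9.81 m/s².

D = 171 N

In steady level flight, lift balances weight: W = mg = 392 × 9.81 = 3845.5 N.
q = ½ρv² = ½ × 1.26 × 29.8² = 559.5 Pa.
Required CL = L/(qS) = 3845.5/(559.5·15.2) = 0.4522.
CD = 0.0144 + 0.0278 × 0.4522² = 0.02008.
D = q·S·CD = 559.5 × 15.2 × 0.02008 = 170.8 N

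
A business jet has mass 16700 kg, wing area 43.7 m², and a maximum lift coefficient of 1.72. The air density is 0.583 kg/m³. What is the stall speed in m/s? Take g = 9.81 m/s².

V_stall = 86.5 m/s

Weight W = mg = 16700 × 9.81 = 1.638×10^5 N.
From L = ½ρV²S·CL,max = W: V_stall = √(2W/(ρSCL,max)) = √(2·1.638×10^5/(0.583·43.7·1.72))
V_stall = √7477 = 86.5 m/s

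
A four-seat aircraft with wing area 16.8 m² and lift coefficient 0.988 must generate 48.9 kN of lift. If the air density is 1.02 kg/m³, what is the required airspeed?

v = 76 m/s

L = ½ρv²S·CL ⇒ v = √(2L/(ρ·S·CL))
v = √(2 × 48900 / (1.02 × 16.8 × 0.988)) = √5777 = 76 m/s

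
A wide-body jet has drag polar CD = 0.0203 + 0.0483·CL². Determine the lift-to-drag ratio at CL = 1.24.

L/D = 13.1

CD = 0.0203 + 0.0483 × 1.24² = 0.09457
L/D = CL/CD = 1.24 / 0.09457 = 13.1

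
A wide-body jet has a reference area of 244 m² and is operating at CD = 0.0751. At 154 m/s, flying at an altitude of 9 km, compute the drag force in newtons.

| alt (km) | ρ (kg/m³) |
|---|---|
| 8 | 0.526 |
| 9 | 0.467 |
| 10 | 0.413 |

At 9 km, from the table: ρ = 0.467 kg/m³.
D = ½ρv²S·CD = ½ × 0.467 × 154² × 244 × 0.0751 = 1.01×10^5 N ≈ 101 kN

D = 1.01×10^5 N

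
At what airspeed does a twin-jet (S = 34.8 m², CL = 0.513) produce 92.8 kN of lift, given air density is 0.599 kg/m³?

v = 132 m/s

L = ½ρv²S·CL ⇒ v = √(2L/(ρ·S·CL))
v = √(2 × 92800 / (0.599 × 34.8 × 0.513)) = √17360 = 132 m/s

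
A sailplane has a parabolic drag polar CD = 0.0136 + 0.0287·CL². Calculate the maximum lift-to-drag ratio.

For CD = CD0 + K·CL², (L/D)max occurs at CL* = √(CD0/K) and equals 1/(2√(K·CD0)).
(L/D)max = 1/(2√(0.0287 × 0.0136)) = 1/(2 × 0.01976) = 25.3

(L/D)max = 25.3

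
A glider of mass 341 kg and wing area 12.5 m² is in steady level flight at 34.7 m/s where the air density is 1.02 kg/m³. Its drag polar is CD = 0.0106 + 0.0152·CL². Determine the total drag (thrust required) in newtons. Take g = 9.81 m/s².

D = 104 N

Level flight ⇒ L = W = m·g = 341 × 9.81 = 3345.2 N.
q = ½ρv² = ½ × 1.02 × 34.7² = 614.1 Pa.
Required CL = L/(qS) = 3345.2/(614.1·12.5) = 0.4358.
CD = 0.0106 + 0.0152 × 0.4358² = 0.01349.
D = q·S·CD = 614.1 × 12.5 × 0.01349 = 103.5 N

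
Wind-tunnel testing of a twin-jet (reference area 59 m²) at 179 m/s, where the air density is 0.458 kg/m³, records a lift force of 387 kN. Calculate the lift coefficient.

From L = ½ρv²S·CL, rearranging gives CL = 2L/(ρv²S).
CL = 2 × 3.87×10^5 / (0.458 × 179² × 59) = 0.894

CL = 0.894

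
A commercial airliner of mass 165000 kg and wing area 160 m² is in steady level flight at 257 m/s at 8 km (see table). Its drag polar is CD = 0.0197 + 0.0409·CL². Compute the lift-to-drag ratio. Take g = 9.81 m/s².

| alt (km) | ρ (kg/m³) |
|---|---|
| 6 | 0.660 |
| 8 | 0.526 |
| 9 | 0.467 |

L/D = 17.3

At 8 km, from the table: ρ = 0.526 kg/m³.
Level flight ⇒ L = W = m·g = 165000 × 9.81 = 1.6186×10^6 N.
Dynamic pressure q = 0.5 × 0.526 × 257² = 17370 Pa.
Required CL = L/(qS) = 1.6186×10^6/(17370·160) = 0.5824.
CD = 0.0197 + 0.0409 × 0.5824² = 0.03357.
L/D = CL/CD = 0.5824 / 0.03357 = 17.3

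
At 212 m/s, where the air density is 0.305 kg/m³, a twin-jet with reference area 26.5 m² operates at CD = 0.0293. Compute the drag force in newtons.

D = ½ρv²S·CD = ½ × 0.305 × 212² × 26.5 × 0.0293 = 5320 N ≈ 5.32 kN

D = 5320 N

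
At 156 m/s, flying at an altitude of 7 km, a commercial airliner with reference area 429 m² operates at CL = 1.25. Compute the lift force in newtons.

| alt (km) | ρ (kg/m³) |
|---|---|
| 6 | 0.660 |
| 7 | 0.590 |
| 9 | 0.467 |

At 7 km, from the table: ρ = 0.590 kg/m³.
L = ½ρv²S·CL = ½ × 0.59 × 156² × 429 × 1.25 = 3.85×10^6 N ≈ 3850 kN

L = 3.85×10^6 N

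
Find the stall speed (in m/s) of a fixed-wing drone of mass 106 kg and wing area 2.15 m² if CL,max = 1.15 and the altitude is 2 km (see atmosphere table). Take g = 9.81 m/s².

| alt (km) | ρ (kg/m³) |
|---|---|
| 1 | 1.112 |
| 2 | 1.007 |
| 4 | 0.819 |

V_stall = 28.9 m/s

At 2 km, from the table: ρ = 1.007 kg/m³.
Stall occurs when L = W at CL,max. W = mg = 106 × 9.81 = 1040 N.
From L = ½ρV²S·CL,max = W: V_stall = √(2W/(ρSCL,max)) = √(2·1040/(1.007·2.15·1.15))
V_stall = √835.3 = 28.9 m/s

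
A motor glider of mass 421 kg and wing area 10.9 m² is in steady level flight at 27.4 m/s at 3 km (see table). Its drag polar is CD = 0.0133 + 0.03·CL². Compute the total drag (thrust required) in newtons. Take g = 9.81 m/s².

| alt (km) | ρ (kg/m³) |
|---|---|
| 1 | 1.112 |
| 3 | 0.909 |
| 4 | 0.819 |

At 3 km, from the table: ρ = 0.909 kg/m³.
In steady level flight, lift balances weight: W = mg = 421 × 9.81 = 4130 N.
Dynamic pressure q = 0.5 × 0.909 × 27.4² = 341.2 Pa.
CL = W/(q·S) = 4130 / (341.2 × 10.9) = 1.11.
CD = 0.0133 + 0.03 × 1.11² = 0.05029.
D = q·S·CD = 341.2 × 10.9 × 0.05029 = 187 N

D = 187 N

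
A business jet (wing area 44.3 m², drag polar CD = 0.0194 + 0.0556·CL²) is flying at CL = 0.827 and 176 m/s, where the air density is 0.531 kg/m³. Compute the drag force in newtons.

D = 20900 N

CD = 0.0194 + 0.0556 × 0.827² = 0.05743
D = ½ρv²S·CD = ½ × 0.531 × 176² × 44.3 × 0.05743 = 20900 N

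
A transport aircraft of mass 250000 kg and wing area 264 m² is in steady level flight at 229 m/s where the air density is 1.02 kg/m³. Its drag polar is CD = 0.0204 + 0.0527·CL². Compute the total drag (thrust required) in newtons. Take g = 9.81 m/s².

D = 1.89×10^5 N

Weight W = mg = 250000 × 9.81 = 2.4525×10^6 N; in level flight L = W.
Dynamic pressure q = 0.5 × 1.02 × 229² = 26740 Pa.
CL = W/(q·S) = 2.4525×10^6 / (26740 × 264) = 0.3473.
CD = 0.0204 + 0.0527 × 0.3473² = 0.02676.
D = q·S·CD = 26740 × 264 × 0.02676 = 1.889×10^5 N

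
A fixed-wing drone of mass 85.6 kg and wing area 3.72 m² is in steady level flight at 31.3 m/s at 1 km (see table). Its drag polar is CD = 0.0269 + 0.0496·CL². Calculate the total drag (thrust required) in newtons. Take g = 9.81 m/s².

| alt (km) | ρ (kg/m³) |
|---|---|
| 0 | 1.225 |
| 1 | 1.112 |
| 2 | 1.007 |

D = 71.8 N

At 1 km, from the table: ρ = 1.112 kg/m³.
In steady level flight, lift balances weight: W = mg = 85.6 × 9.81 = 839.74 N.
Dynamic pressure q = 0.5 × 1.112 × 31.3² = 544.7 Pa.
CL = W/(q·S) = 839.74 / (544.7 × 3.72) = 0.4144.
CD = 0.0269 + 0.0496 × 0.4144² = 0.03542.
D = q·S·CD = 544.7 × 3.72 × 0.03542 = 71.77 N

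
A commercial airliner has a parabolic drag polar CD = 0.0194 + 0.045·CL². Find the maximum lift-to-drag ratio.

(L/D)max = 16.9

For CD = CD0 + K·CL², (L/D)max occurs at CL* = √(CD0/K) and equals 1/(2√(K·CD0)).
(L/D)max = 1/(2√(0.045 × 0.0194)) = 1/(2 × 0.02955) = 16.9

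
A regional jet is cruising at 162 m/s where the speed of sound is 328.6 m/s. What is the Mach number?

M = 0.493

M = v/a = 162 / 328.6 = 0.493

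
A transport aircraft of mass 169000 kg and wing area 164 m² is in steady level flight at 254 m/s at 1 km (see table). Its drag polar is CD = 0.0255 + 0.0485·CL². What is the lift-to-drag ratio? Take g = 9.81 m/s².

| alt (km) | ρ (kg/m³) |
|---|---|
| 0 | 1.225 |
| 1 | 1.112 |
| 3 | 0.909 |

At 1 km, from the table: ρ = 1.112 kg/m³.
In steady level flight, lift balances weight: W = mg = 169000 × 9.81 = 1.6579×10^6 N.
Dynamic pressure q = 0.5 × 1.112 × 254² = 35870 Pa.
Required CL = L/(qS) = 1.6579×10^6/(35870·164) = 0.2818.
CD = 0.0255 + 0.0485 × 0.2818² = 0.02935.
L/D = CL/CD = 0.2818 / 0.02935 = 9.6

L/D = 9.6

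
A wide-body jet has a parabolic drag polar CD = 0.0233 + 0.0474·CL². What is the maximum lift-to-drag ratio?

For CD = CD0 + K·CL², (L/D)max occurs at CL* = √(CD0/K) and equals 1/(2√(K·CD0)).
(L/D)max = 1/(2√(0.0474 × 0.0233)) = 1/(2 × 0.03323) = 15

(L/D)max = 15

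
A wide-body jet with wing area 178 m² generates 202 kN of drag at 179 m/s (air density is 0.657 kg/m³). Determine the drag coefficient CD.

CD = 0.108

From D = ½ρv²S·CD, rearranging gives CD = 2D/(ρv²S).
CD = 2 × 2.02×10^5 / (0.657 × 179² × 178) = 0.108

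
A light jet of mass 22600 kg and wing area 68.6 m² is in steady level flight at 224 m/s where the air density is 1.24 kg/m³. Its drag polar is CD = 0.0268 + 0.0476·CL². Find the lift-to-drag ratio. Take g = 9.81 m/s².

L/D = 3.8

Weight W = mg = 22600 × 9.81 = 2.2171×10^5 N; in level flight L = W.
Dynamic pressure q = 0.5 × 1.24 × 224² = 31110 Pa.
CL = 2W/(ρv²S) = 2×2.2171×10^5/(1.24×224²×68.6) = 0.1039.
CD = 0.0268 + 0.0476 × 0.1039² = 0.02731.
L/D = CL/CD = 0.1039 / 0.02731 = 3.8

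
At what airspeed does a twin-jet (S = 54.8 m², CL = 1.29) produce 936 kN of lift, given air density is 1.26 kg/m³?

v = 145 m/s

L = ½ρv²S·CL ⇒ v = √(2L/(ρ·S·CL))
v = √(2 × 9.36×10^5 / (1.26 × 54.8 × 1.29)) = √21020 = 145 m/s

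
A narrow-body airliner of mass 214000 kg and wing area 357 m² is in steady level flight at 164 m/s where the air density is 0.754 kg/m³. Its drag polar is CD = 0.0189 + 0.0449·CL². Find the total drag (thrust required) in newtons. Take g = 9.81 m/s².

Weight W = mg = 214000 × 9.81 = 2.0993×10^6 N; in level flight L = W.
Dynamic pressure q = 0.5 × 0.754 × 164² = 10140 Pa.
Required CL = L/(qS) = 2.0993×10^6/(10140·357) = 0.5799.
CD = 0.0189 + 0.0449 × 0.5799² = 0.034.
D = q·S·CD = 10140 × 357 × 0.034 = 1.231×10^5 N

D = 1.23×10^5 N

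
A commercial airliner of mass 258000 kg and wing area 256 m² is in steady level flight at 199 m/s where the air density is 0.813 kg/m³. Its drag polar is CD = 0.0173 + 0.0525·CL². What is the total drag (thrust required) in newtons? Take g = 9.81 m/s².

D = 1.53×10^5 N

In steady level flight, lift balances weight: W = mg = 258000 × 9.81 = 2.531×10^6 N.
q = ½ρv² = ½ × 0.813 × 199² = 16100 Pa.
CL = W/(q·S) = 2.531×10^6 / (16100 × 256) = 0.6142.
CD = 0.0173 + 0.0525 × 0.6142² = 0.0371.
D = q·S·CD = 16100 × 256 × 0.0371 = 1.529×10^5 N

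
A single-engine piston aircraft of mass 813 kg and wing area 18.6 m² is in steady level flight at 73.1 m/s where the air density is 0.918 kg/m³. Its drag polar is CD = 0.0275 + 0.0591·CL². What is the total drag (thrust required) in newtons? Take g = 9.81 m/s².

In steady level flight, lift balances weight: W = mg = 813 × 9.81 = 7975.5 N.
Dynamic pressure q = 0.5 × 0.918 × 73.1² = 2453 Pa.
CL = W/(q·S) = 7975.5 / (2453 × 18.6) = 0.1748.
CD = 0.0275 + 0.0591 × 0.1748² = 0.02931.
D = q·S·CD = 2453 × 18.6 × 0.02931 = 1337 N

D = 1340 N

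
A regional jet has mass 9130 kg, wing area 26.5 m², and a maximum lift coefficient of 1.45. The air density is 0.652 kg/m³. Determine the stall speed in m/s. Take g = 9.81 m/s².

Weight W = mg = 9130 × 9.81 = 89570 N.
V_stall = √(2W/(ρ·S·CL,max)) = √(2 × 89570 / (0.652 × 26.5 × 1.45))
V_stall = √7150 = 84.6 m/s

V_stall = 84.6 m/s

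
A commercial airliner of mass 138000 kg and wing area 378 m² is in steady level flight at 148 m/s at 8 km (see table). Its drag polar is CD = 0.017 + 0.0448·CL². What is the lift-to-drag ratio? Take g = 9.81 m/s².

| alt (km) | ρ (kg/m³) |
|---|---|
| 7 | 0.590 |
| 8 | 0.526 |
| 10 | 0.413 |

At 8 km, from the table: ρ = 0.526 kg/m³.
Level flight ⇒ L = W = m·g = 138000 × 9.81 = 1.3538×10^6 N.
q = ½ρv² = ½ × 0.526 × 148² = 5761 Pa.
CL = 2W/(ρv²S) = 2×1.3538×10^6/(0.526×148²×378) = 0.6217.
CD = 0.017 + 0.0448 × 0.6217² = 0.03432.
L/D = CL/CD = 0.6217 / 0.03432 = 18.1

L/D = 18.1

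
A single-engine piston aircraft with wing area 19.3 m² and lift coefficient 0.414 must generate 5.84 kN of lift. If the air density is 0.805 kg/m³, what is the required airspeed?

v = 42.6 m/s

L = ½ρv²S·CL ⇒ v = √(2L/(ρ·S·CL))
v = √(2 × 5840 / (0.805 × 19.3 × 0.414)) = √1816 = 42.6 m/s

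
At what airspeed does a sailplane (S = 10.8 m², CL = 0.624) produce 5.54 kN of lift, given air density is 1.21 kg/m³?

L = ½ρv²S·CL ⇒ v = √(2L/(ρ·S·CL))
v = √(2 × 5540 / (1.21 × 10.8 × 0.624)) = √1359 = 36.9 m/s

v = 36.9 m/s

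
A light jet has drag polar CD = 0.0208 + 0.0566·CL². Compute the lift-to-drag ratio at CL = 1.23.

L/D = 11.6

CD = 0.0208 + 0.0566 × 1.23² = 0.1064
L/D = CL/CD = 1.23 / 0.1064 = 11.6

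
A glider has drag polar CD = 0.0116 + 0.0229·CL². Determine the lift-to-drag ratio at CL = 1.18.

CD = 0.0116 + 0.0229 × 1.18² = 0.04349
L/D = CL/CD = 1.18 / 0.04349 = 27.1

L/D = 27.1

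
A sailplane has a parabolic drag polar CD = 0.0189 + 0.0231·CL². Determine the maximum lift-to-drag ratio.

For CD = CD0 + K·CL², (L/D)max occurs at CL* = √(CD0/K) and equals 1/(2√(K·CD0)).
(L/D)max = 1/(2√(0.0231 × 0.0189)) = 1/(2 × 0.02089) = 23.9

(L/D)max = 23.9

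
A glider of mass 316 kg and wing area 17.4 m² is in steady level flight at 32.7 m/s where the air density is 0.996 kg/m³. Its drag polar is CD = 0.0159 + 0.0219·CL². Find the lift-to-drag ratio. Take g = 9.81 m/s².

L/D = 18.2

Level flight ⇒ L = W = m·g = 316 × 9.81 = 3100 N.
Dynamic pressure q = 0.5 × 0.996 × 32.7² = 532.5 Pa.
CL = 2W/(ρv²S) = 2×3100/(0.996×32.7²×17.4) = 0.3346.
CD = 0.0159 + 0.0219 × 0.3346² = 0.01835.
L/D = CL/CD = 0.3346 / 0.01835 = 18.2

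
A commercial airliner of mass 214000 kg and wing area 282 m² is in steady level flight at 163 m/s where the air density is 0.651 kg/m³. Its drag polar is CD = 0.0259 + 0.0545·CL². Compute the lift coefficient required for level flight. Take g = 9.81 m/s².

Weight W = mg = 214000 × 9.81 = 2.0993×10^6 N; in level flight L = W.
Dynamic pressure q = 0.5 × 0.651 × 163² = 8648 Pa.
Required CL = L/(qS) = 2.0993×10^6/(8648·282) = 0.8608.

CL = 0.861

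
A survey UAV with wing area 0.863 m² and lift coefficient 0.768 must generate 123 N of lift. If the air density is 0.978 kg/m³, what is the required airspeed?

L = ½ρv²S·CL ⇒ v = √(2L/(ρ·S·CL))
v = √(2 × 123 / (0.978 × 0.863 × 0.768)) = √379.5 = 19.5 m/s

v = 19.5 m/s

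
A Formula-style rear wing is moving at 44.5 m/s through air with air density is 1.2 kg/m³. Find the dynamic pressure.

q = 1190 Pa

q = ½ρv² = ½ × 1.2 × 44.5² = 1190 Pa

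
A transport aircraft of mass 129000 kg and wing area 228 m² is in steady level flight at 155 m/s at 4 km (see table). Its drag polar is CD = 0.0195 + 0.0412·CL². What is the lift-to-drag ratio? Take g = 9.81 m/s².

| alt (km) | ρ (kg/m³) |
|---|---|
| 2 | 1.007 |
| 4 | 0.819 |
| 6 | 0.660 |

At 4 km, from the table: ρ = 0.819 kg/m³.
Level flight ⇒ L = W = m·g = 129000 × 9.81 = 1.2655×10^6 N.
Dynamic pressure q = 0.5 × 0.819 × 155² = 9838 Pa.
Required CL = L/(qS) = 1.2655×10^6/(9838·228) = 0.5642.
CD = 0.0195 + 0.0412 × 0.5642² = 0.03261.
L/D = CL/CD = 0.5642 / 0.03261 = 17.3

L/D = 17.3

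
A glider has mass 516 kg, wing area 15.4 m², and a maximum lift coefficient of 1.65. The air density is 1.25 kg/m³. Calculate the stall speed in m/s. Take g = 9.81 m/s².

V_stall = 17.9 m/s

Weight W = mg = 516 × 9.81 = 5062 N.
From L = ½ρV²S·CL,max = W: V_stall = √(2W/(ρSCL,max)) = √(2·5062/(1.25·15.4·1.65))
V_stall = √318.7 = 17.9 m/s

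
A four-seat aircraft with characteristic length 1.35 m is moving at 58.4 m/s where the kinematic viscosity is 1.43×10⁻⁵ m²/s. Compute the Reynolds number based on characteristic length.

Re = v·c/ν = 58.4 × 1.35 / (1.43×10⁻⁵) = 5.51×10^6

Re = 5.51×10^6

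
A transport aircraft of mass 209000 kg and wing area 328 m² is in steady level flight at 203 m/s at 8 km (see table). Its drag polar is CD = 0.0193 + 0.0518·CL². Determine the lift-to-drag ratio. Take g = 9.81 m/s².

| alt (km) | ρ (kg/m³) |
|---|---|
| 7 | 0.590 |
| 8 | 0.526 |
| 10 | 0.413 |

L/D = 15.8

At 8 km, from the table: ρ = 0.526 kg/m³.
Level flight ⇒ L = W = m·g = 209000 × 9.81 = 2.0503×10^6 N.
q = ½ρv² = ½ × 0.526 × 203² = 10840 Pa.
Required CL = L/(qS) = 2.0503×10^6/(10840·328) = 0.5768.
CD = 0.0193 + 0.0518 × 0.5768² = 0.03653.
L/D = CL/CD = 0.5768 / 0.03653 = 15.8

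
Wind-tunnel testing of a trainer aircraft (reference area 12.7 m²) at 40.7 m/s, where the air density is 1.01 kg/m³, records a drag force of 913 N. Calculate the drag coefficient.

CD = 0.0859

From D = ½ρv²S·CD, rearranging gives CD = 2D/(ρv²S).
CD = 2 × 913 / (1.01 × 40.7² × 12.7) = 0.0859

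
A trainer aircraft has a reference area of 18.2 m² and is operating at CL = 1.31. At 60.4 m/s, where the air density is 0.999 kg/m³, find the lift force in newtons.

L = 43400 N

L = ½ρv²S·CL = ½ × 0.999 × 60.4² × 18.2 × 1.31 = 43400 N ≈ 43.4 kN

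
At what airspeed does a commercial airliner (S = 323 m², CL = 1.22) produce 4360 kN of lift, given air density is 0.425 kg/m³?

L = ½ρv²S·CL ⇒ v = √(2L/(ρ·S·CL))
v = √(2 × 4.36×10^6 / (0.425 × 323 × 1.22)) = √52070 = 228 m/s

v = 228 m/s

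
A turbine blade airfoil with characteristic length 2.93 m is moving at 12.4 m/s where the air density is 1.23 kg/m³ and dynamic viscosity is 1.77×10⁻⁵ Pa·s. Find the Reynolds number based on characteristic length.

Re = ρ·v·c/μ = 1.23 × 12.4 × 2.93 / (1.77×10⁻⁵) = 2.52×10^6

Re = 2.52×10^6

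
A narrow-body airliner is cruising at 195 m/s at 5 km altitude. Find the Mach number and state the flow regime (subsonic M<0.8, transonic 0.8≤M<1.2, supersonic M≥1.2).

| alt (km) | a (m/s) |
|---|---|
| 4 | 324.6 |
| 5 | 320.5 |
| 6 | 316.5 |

M = 0.608 (subsonic)

At 5 km, from the table: a = 320.5 m/s.
M = v/a = 195 / 320.5 = 0.608
M = 0.608 → subsonic.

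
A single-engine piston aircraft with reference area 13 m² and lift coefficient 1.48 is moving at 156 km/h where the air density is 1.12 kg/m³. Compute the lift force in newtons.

Convert speed: v = 156 km/h ÷ 3.6 = 43.33 m/s.
Dynamic pressure q = ½ρv² = ½ × 1.12 × 43.33² = 1052 Pa.
L = q·S·CL = 1052 × 13 × 1.48 = 20200 N ≈ 20.2 kN

L = 20200 N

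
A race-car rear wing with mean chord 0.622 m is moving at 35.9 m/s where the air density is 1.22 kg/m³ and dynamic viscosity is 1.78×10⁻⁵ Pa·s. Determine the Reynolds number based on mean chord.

Re = ρ·v·c/μ = 1.22 × 35.9 × 0.622 / (1.78×10⁻⁵) = 1.53×10^6

Re = 1.53×10^6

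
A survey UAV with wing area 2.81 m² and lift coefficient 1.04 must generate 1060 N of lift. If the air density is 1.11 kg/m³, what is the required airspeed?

v = 25.6 m/s

L = ½ρv²S·CL ⇒ v = √(2L/(ρ·S·CL))
v = √(2 × 1060 / (1.11 × 2.81 × 1.04)) = √653.5 = 25.6 m/s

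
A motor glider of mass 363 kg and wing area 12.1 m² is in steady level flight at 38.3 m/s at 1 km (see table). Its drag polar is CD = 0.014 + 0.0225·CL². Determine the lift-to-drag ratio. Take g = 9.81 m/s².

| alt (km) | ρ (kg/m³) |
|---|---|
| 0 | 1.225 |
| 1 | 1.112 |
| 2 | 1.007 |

At 1 km, from the table: ρ = 1.112 kg/m³.
Weight W = mg = 363 × 9.81 = 3561 N; in level flight L = W.
q = ½ρv² = ½ × 1.112 × 38.3² = 815.6 Pa.
CL = 2W/(ρv²S) = 2×3561/(1.112×38.3²×12.1) = 0.3608.
CD = 0.014 + 0.0225 × 0.3608² = 0.01693.
L/D = CL/CD = 0.3608 / 0.01693 = 21.3

L/D = 21.3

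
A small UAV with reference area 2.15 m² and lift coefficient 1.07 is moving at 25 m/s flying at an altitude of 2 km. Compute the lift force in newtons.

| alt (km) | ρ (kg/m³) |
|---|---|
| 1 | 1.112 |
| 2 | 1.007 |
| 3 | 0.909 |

At 2 km, from the table: ρ = 1.007 kg/m³.
Dynamic pressure q = ½ρv² = ½ × 1.007 × 25² = 314.7 Pa.
L = q·S·CL = 314.7 × 2.15 × 1.07 = 724 N

L = 724 N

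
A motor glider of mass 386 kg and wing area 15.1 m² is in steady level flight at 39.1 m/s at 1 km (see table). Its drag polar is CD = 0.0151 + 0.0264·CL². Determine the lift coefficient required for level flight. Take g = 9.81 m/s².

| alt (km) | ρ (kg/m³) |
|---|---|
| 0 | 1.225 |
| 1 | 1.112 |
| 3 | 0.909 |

At 1 km, from the table: ρ = 1.112 kg/m³.
In steady level flight, lift balances weight: W = mg = 386 × 9.81 = 3786.7 N.
Dynamic pressure q = 0.5 × 1.112 × 39.1² = 850 Pa.
CL = 2W/(ρv²S) = 2×3786.7/(1.112×39.1²×15.1) = 0.295.

CL = 0.295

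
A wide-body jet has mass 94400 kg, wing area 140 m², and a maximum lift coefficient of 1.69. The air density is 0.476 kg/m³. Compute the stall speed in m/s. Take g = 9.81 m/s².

V_stall = 128 m/s

At stall, lift equals weight: L = W = m·g = 94400 × 9.81 = 9.261×10^5 N.
V_stall = √(2W/(ρ·S·CL,max)) = √(2 × 9.261×10^5 / (0.476 × 140 × 1.69))
V_stall = √16450 = 128 m/s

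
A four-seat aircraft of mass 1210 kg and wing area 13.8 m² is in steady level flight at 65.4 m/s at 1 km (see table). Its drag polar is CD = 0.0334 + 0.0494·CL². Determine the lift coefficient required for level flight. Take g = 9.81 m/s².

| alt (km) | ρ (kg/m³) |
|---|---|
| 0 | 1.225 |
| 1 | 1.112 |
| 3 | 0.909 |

CL = 0.362

At 1 km, from the table: ρ = 1.112 kg/m³.
Weight W = mg = 1210 × 9.81 = 11870 N; in level flight L = W.
q = ½ρv² = ½ × 1.112 × 65.4² = 2378 Pa.
Required CL = L/(qS) = 11870/(2378·13.8) = 0.3617.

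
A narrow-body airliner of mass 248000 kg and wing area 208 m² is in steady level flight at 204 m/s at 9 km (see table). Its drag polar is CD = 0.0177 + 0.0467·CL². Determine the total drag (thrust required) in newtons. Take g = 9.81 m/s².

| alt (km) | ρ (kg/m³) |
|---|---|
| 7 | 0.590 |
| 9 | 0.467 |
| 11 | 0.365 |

D = 1.73×10^5 N

At 9 km, from the table: ρ = 0.467 kg/m³.
Weight W = mg = 248000 × 9.81 = 2.4329×10^6 N; in level flight L = W.
q = ½ρv² = ½ × 0.467 × 204² = 9717 Pa.
CL = W/(q·S) = 2.4329×10^6 / (9717 × 208) = 1.204.
CD = 0.0177 + 0.0467 × 1.204² = 0.08536.
D = q·S·CD = 9717 × 208 × 0.08536 = 1.725×10^5 N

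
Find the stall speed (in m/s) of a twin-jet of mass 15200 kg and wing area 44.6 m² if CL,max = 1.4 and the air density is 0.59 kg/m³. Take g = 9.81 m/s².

V_stall = 90 m/s

Stall occurs when L = W at CL,max. W = mg = 15200 × 9.81 = 1.491×10^5 N.
V_stall = √(2W/(ρ·S·CL,max)) = √(2 × 1.491×10^5 / (0.59 × 44.6 × 1.4))
V_stall = √8095 = 90 m/s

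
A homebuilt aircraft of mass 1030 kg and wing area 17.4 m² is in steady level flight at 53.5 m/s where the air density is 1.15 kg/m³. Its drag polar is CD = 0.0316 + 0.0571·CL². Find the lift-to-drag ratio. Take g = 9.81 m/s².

L/D = 9.12

Level flight ⇒ L = W = m·g = 1030 × 9.81 = 10104 N.
Dynamic pressure q = 0.5 × 1.15 × 53.5² = 1646 Pa.
Required CL = L/(qS) = 10104/(1646·17.4) = 0.3528.
CD = 0.0316 + 0.0571 × 0.3528² = 0.03871.
L/D = CL/CD = 0.3528 / 0.03871 = 9.12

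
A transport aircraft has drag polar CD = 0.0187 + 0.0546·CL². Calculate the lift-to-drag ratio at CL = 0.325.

CD = 0.0187 + 0.0546 × 0.325² = 0.02447
L/D = CL/CD = 0.325 / 0.02447 = 13.3

L/D = 13.3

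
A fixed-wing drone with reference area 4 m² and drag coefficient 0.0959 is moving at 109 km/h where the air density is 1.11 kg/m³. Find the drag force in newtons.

Convert speed: v = 109 km/h ÷ 3.6 = 30.28 m/s.
D = ½ρv²S·CD = ½ × 1.11 × 30.28² × 4 × 0.0959 = 195 N

D = 195 N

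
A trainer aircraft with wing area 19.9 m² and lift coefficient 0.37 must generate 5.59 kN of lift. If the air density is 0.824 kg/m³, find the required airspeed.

L = ½ρv²S·CL ⇒ v = √(2L/(ρ·S·CL))
v = √(2 × 5590 / (0.824 × 19.9 × 0.37)) = √1843 = 42.9 m/s

v = 42.9 m/s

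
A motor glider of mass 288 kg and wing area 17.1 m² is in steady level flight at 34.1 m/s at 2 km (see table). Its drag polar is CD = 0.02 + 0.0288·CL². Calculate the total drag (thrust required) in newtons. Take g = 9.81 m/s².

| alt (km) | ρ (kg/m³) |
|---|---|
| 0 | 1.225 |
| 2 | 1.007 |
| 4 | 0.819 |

At 2 km, from the table: ρ = 1.007 kg/m³.
In steady level flight, lift balances weight: W = mg = 288 × 9.81 = 2825.3 N.
q = ½ρv² = ½ × 1.007 × 34.1² = 585.5 Pa.
CL = 2W/(ρv²S) = 2×2825.3/(1.007×34.1²×17.1) = 0.2822.
CD = 0.02 + 0.0288 × 0.2822² = 0.02229.
D = q·S·CD = 585.5 × 17.1 × 0.02229 = 223.2 N

D = 223 N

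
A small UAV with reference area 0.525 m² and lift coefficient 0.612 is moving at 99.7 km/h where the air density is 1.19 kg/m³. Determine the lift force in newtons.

L = 147 N

Convert speed: v = 99.7 km/h ÷ 3.6 = 27.69 m/s.
L = ½ρv²S·CL = ½ × 1.19 × 27.69² × 0.525 × 0.612 = 147 N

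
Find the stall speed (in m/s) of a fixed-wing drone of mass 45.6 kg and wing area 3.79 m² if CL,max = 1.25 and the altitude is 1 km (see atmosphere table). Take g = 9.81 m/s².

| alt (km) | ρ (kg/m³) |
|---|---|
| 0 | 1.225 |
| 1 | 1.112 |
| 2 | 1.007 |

V_stall = 13 m/s

At 1 km, from the table: ρ = 1.112 kg/m³.
Weight W = mg = 45.6 × 9.81 = 447.3 N.
V_stall = √(2W/(ρ·S·CL,max)) = √(2 × 447.3 / (1.112 × 3.79 × 1.25))
V_stall = √169.8 = 13 m/s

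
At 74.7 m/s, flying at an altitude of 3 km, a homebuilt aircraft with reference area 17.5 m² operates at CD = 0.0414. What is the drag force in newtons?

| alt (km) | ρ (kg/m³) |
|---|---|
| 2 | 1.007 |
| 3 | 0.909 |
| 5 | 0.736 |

D = 1840 N

At 3 km, from the table: ρ = 0.909 kg/m³.
D = ½ρv²S·CD = ½ × 0.909 × 74.7² × 17.5 × 0.0414 = 1840 N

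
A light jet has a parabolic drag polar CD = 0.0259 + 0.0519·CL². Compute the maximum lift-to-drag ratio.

For CD = CD0 + K·CL², (L/D)max occurs at CL* = √(CD0/K) and equals 1/(2√(K·CD0)).
(L/D)max = 1/(2√(0.0519 × 0.0259)) = 1/(2 × 0.03666) = 13.6

(L/D)max = 13.6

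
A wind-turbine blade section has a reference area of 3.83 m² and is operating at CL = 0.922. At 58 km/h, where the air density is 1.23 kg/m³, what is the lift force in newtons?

Convert speed: v = 58 km/h ÷ 3.6 = 16.11 m/s.
L = ½ρv²S·CL = ½ × 1.23 × 16.11² × 3.83 × 0.922 = 564 N

L = 564 N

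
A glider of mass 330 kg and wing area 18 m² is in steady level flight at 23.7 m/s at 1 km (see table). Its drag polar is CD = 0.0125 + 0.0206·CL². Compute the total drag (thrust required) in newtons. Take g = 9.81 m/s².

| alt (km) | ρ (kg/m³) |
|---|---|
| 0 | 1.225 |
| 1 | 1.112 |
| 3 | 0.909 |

D = 109 N

At 1 km, from the table: ρ = 1.112 kg/m³.
Level flight ⇒ L = W = m·g = 330 × 9.81 = 3237.3 N.
q = ½ρv² = ½ × 1.112 × 23.7² = 312.3 Pa.
Required CL = L/(qS) = 3237.3/(312.3·18) = 0.5759.
CD = 0.0125 + 0.0206 × 0.5759² = 0.01933.
D = q·S·CD = 312.3 × 18 × 0.01933 = 108.7 N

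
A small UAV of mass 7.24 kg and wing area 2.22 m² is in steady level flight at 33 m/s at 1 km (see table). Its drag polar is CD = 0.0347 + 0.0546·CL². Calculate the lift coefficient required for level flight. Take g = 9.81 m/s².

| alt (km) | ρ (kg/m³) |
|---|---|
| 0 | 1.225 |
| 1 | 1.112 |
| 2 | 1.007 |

At 1 km, from the table: ρ = 1.112 kg/m³.
In steady level flight, lift balances weight: W = mg = 7.24 × 9.81 = 71.024 N.
q = ½ρv² = ½ × 1.112 × 33² = 605.5 Pa.
CL = W/(q·S) = 71.024 / (605.5 × 2.22) = 0.05284.

CL = 0.0528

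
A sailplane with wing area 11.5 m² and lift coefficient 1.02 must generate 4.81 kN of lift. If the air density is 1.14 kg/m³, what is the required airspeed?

v = 26.8 m/s

L = ½ρv²S·CL ⇒ v = √(2L/(ρ·S·CL))
v = √(2 × 4810 / (1.14 × 11.5 × 1.02)) = √719.4 = 26.8 m/s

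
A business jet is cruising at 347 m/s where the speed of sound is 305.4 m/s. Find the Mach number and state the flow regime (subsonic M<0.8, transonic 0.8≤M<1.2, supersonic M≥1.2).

M = 1.14 (transonic)

M = v/a = 347 / 305.4 = 1.14
M = 1.14 → transonic.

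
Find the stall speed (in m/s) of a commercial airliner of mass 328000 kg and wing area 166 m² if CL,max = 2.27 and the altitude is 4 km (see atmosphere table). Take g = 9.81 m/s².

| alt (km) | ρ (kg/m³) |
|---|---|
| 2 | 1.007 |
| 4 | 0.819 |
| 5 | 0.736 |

At 4 km, from the table: ρ = 0.819 kg/m³.
Stall occurs when L = W at CL,max. W = mg = 328000 × 9.81 = 3.218×10^6 N.
From L = ½ρV²S·CL,max = W: V_stall = √(2W/(ρSCL,max)) = √(2·3.218×10^6/(0.819·166·2.27))
V_stall = √20850 = 144 m/s

V_stall = 144 m/s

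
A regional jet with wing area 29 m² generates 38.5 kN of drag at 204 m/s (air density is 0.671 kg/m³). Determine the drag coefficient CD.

From D = ½ρv²S·CD, rearranging gives CD = 2D/(ρv²S).
CD = 2 × 38500 / (0.671 × 204² × 29) = 0.0951

CD = 0.0951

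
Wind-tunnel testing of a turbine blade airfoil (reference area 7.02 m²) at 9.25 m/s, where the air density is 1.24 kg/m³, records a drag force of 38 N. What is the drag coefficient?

CD = 0.102

From D = ½ρv²S·CD, rearranging gives CD = 2D/(ρv²S).
CD = 2 × 38 / (1.24 × 9.25² × 7.02) = 0.102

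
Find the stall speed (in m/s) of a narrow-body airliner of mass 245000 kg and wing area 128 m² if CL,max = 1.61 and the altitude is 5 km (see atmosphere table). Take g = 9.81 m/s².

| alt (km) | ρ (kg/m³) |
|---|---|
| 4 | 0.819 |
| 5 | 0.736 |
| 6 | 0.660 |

At 5 km, from the table: ρ = 0.736 kg/m³.
Weight W = mg = 245000 × 9.81 = 2.403×10^6 N.
From L = ½ρV²S·CL,max = W: V_stall = √(2W/(ρSCL,max)) = √(2·2.403×10^6/(0.736·128·1.61))
V_stall = √31690 = 178 m/s

V_stall = 178 m/s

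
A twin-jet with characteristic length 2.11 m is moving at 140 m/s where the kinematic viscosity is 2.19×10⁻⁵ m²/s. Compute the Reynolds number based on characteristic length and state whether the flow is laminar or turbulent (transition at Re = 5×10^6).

Re = v·c/ν = 140 × 2.11 / (2.19×10⁻⁵) = 1.35×10^7
Since 1.35×10^7 > 5×10^6, the flow is turbulent.

Re = 1.35×10^7 (turbulent)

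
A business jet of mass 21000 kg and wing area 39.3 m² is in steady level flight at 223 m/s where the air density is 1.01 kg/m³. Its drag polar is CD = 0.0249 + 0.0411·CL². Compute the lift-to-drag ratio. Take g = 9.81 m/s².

Level flight ⇒ L = W = m·g = 21000 × 9.81 = 2.0601×10^5 N.
Dynamic pressure q = 0.5 × 1.01 × 223² = 25110 Pa.
CL = 2W/(ρv²S) = 2×2.0601×10^5/(1.01×223²×39.3) = 0.2087.
CD = 0.0249 + 0.0411 × 0.2087² = 0.02669.
L/D = CL/CD = 0.2087 / 0.02669 = 7.82

L/D = 7.82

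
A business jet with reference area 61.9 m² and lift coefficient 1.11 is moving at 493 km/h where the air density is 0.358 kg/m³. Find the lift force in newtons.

Convert speed: v = 493 km/h ÷ 3.6 = 136.9 m/s.
L = ½ρv²S·CL = ½ × 0.358 × 136.9² × 61.9 × 1.11 = 2.31×10^5 N ≈ 231 kN

L = 2.31×10^5 N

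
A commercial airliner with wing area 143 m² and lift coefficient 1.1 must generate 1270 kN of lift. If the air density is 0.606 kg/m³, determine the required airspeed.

v = 163 m/s

L = ½ρv²S·CL ⇒ v = √(2L/(ρ·S·CL))
v = √(2 × 1.27×10^6 / (0.606 × 143 × 1.1)) = √26650 = 163 m/s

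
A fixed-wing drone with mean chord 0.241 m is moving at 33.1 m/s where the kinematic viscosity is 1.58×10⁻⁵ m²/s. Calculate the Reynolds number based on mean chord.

Re = v·c/ν = 33.1 × 0.241 / (1.58×10⁻⁵) = 5.05×10^5

Re = 5.05×10^5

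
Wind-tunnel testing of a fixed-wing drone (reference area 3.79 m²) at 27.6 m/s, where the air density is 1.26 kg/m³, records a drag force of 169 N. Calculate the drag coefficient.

CD = 0.0929

From D = ½ρv²S·CD, rearranging gives CD = 2D/(ρv²S).
CD = 2 × 169 / (1.26 × 27.6² × 3.79) = 0.0929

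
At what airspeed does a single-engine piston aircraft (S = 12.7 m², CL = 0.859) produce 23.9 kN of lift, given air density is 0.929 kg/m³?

v = 68.7 m/s

L = ½ρv²S·CL ⇒ v = √(2L/(ρ·S·CL))
v = √(2 × 23900 / (0.929 × 12.7 × 0.859)) = √4716 = 68.7 m/s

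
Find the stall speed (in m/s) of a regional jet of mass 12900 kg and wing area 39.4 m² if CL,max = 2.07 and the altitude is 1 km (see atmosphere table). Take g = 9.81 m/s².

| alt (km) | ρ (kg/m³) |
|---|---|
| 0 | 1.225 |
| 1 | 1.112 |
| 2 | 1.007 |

At 1 km, from the table: ρ = 1.112 kg/m³.
At stall, lift equals weight: L = W = m·g = 12900 × 9.81 = 1.265×10^5 N.
V_stall = √(2W/(ρ·S·CL,max)) = √(2 × 1.265×10^5 / (1.112 × 39.4 × 2.07))
V_stall = √2791 = 52.8 m/s

V_stall = 52.8 m/s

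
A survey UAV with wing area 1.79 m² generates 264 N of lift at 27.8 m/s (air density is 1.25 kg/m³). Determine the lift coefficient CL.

CL = 0.305

From L = ½ρv²S·CL, rearranging gives CL = 2L/(ρv²S).
CL = 2 × 264 / (1.25 × 27.8² × 1.79) = 0.305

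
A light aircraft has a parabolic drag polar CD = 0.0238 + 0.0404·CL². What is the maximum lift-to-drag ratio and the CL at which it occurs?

For CD = CD0 + K·CL², (L/D)max occurs at CL* = √(CD0/K) and equals 1/(2√(K·CD0)).
(L/D)max = 1/(2√(0.0404 × 0.0238)) = 1/(2 × 0.03101) = 16.1
CL* = √(0.0238/0.0404) = 0.768

(L/D)max = 16.1, at CL = 0.768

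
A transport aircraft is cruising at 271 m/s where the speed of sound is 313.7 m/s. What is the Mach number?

M = 0.864

M = v/a = 271 / 313.7 = 0.864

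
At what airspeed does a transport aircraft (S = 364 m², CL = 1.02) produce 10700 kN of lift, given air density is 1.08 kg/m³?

v = 231 m/s

L = ½ρv²S·CL ⇒ v = √(2L/(ρ·S·CL))
v = √(2 × 1.07×10^7 / (1.08 × 364 × 1.02)) = √53370 = 231 m/s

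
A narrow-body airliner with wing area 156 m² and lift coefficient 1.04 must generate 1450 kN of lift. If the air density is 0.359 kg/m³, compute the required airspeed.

v = 223 m/s

L = ½ρv²S·CL ⇒ v = √(2L/(ρ·S·CL))
v = √(2 × 1.45×10^6 / (0.359 × 156 × 1.04)) = √49790 = 223 m/s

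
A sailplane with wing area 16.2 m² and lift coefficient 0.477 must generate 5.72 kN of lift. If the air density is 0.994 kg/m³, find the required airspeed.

v = 38.6 m/s

L = ½ρv²S·CL ⇒ v = √(2L/(ρ·S·CL))
v = √(2 × 5720 / (0.994 × 16.2 × 0.477)) = √1489 = 38.6 m/s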